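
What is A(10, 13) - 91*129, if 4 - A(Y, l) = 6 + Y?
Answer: -11751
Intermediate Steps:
A(Y, l) = -2 - Y (A(Y, l) = 4 - (6 + Y) = 4 + (-6 - Y) = -2 - Y)
A(10, 13) - 91*129 = (-2 - 1*10) - 91*129 = (-2 - 10) - 11739 = -12 - 11739 = -11751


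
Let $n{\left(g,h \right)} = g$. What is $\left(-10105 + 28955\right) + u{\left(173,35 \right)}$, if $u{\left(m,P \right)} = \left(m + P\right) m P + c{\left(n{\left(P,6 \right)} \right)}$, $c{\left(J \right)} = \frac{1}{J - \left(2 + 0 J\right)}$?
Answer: $\frac{42183571}{33} \approx 1.2783 \cdot 10^{6}$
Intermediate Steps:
$c{\left(J \right)} = \frac{1}{-2 + J}$ ($c{\left(J \right)} = \frac{1}{J + \left(0 - 2\right)} = \frac{1}{J - 2} = \frac{1}{-2 + J}$)
$u{\left(m,P \right)} = \frac{1}{-2 + P} + P m \left(P + m\right)$ ($u{\left(m,P \right)} = \left(m + P\right) m P + \frac{1}{-2 + P} = \left(P + m\right) m P + \frac{1}{-2 + P} = m \left(P + m\right) P + \frac{1}{-2 + P} = P m \left(P + m\right) + \frac{1}{-2 + P} = \frac{1}{-2 + P} + P m \left(P + m\right)$)
$\left(-10105 + 28955\right) + u{\left(173,35 \right)} = \left(-10105 + 28955\right) + \frac{1 + 35 \cdot 173 \left(-2 + 35\right) \left(35 + 173\right)}{-2 + 35} = 18850 + \frac{1 + 35 \cdot 173 \cdot 33 \cdot 208}{33} = 18850 + \frac{1 + 41561520}{33} = 18850 + \frac{1}{33} \cdot 41561521 = 18850 + \frac{41561521}{33} = \frac{42183571}{33}$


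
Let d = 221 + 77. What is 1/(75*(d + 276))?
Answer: 1/43050 ≈ 2.3229e-5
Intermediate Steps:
d = 298
1/(75*(d + 276)) = 1/(75*(298 + 276)) = 1/(75*574) = 1/43050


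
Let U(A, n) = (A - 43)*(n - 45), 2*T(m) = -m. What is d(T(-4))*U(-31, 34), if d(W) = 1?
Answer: 814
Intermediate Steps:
T(m) = -m/2 (T(m) = (-m)/2 = -m/2)
U(A, n) = (-45 + n)*(-43 + A) (U(A, n) = (-43 + A)*(-45 + n) = (-45 + n)*(-43 + A))
d(T(-4))*U(-31, 34) = 1*(1935 - 45*(-31) - 43*34 - 31*34) = 1*(1935 + 1395 - 1462 - 1054) = 1*814 = 814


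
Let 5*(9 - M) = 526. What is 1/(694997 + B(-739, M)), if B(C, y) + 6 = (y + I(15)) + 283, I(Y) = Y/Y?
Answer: 5/3475894 ≈ 1.4385e-6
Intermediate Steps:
M = -481/5 (M = 9 - ⅕*526 = 9 - 526/5 = -481/5 ≈ -96.200)
I(Y) = 1
B(C, y) = 278 + y (B(C, y) = -6 + ((y + 1) + 283) = -6 + ((1 + y) + 283) = -6 + (284 + y) = 278 + y)
1/(694997 + B(-739, M)) = 1/(694997 + (278 - 481/5)) = 1/(694997 + 909/5) = 1/(3475894/5) = 5/3475894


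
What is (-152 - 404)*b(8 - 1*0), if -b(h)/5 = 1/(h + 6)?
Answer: 1390/7 ≈ 198.57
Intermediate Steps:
b(h) = -5/(6 + h) (b(h) = -5/(h + 6) = -5/(6 + h))
(-152 - 404)*b(8 - 1*0) = (-152 - 404)*(-5/(6 + (8 - 1*0))) = -(-2780)/(6 + (8 + 0)) = -(-2780)/(6 + 8) = -(-2780)/14 = -556*(-5/14) = 1390/7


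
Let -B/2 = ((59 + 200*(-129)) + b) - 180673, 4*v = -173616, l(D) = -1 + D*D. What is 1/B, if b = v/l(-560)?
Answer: 104533/43154178260 ≈ 2.4223e-6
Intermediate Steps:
l(D) = -1 + D²
v = -43404 (v = (¼)*(-173616) = -43404)
b = -14468/104533 (b = -43404/(-1 + (-560)²) = -43404/(-1 + 313600) = -43404/313599 = -43404*1/313599 = -14468/104533 ≈ -0.13841)
B = 43154178260/104533 (B = -2*(((59 + 200*(-129)) - 14468/104533) - 180673) = -2*(((59 - 25800) - 14468/104533) - 180673) = -2*((-25741 - 14468/104533) - 180673) = -2*(-2690798421/104533 - 180673) = -2*(-21577089130/104533) = 43154178260/104533 ≈ 4.1283e+5)
1/B = 1/(43154178260/104533) = 104533/43154178260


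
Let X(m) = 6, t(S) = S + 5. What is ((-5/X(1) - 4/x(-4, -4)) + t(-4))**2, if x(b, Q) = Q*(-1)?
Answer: 25/36 ≈ 0.69444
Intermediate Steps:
t(S) = 5 + S
x(b, Q) = -Q
((-5/X(1) - 4/x(-4, -4)) + t(-4))**2 = ((-5/6 - 4/((-1*(-4)))) + (5 - 4))**2 = ((-5*1/6 - 4/4) + 1)**2 = ((-5/6 - 4*1/4) + 1)**2 = ((-5/6 - 1) + 1)**2 = (-11/6 + 1)**2 = (-5/6)**2 = 25/36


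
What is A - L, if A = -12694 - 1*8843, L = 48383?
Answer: -69920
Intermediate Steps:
A = -21537 (A = -12694 - 8843 = -21537)
A - L = -21537 - 1*48383 = -21537 - 48383 = -69920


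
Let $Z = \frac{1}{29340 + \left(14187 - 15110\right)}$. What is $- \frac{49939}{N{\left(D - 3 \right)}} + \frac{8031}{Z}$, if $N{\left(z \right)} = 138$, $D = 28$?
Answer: $\frac{31493885987}{138} \approx 2.2822 \cdot 10^{8}$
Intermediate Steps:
$Z = \frac{1}{28417}$ ($Z = \frac{1}{29340 + \left(14187 - 15110\right)} = \frac{1}{29340 - 923} = \frac{1}{28417} \approx 3.519 \cdot 10^{-5}$)
$- \frac{49939}{N{\left(D - 3 \right)}} + \frac{8031}{Z} = - \frac{49939}{138} + 8031 \frac{1}{\frac{1}{28417}} = \left(-49939\right) \frac{1}{138} + 8031 \cdot 28417 = - \frac{49939}{138} + 228216927 = \frac{31493885987}{138}$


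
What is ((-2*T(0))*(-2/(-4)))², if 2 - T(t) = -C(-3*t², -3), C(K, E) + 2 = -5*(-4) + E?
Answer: 289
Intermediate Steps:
C(K, E) = 18 + E (C(K, E) = -2 + (-5*(-4) + E) = -2 + (20 + E) = 18 + E)
T(t) = 17 (T(t) = 2 - (-1)*(18 - 3) = 2 - (-1)*15 = 2 - 1*(-15) = 2 + 15 = 17)
((-2*T(0))*(-2/(-4)))² = ((-2*17)*(-2/(-4)))² = (-(-68)*(-1)/4)² = (-34*½)² = (-17)² = 289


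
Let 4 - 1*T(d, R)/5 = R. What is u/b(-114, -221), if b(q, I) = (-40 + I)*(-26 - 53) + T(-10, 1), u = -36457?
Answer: -36457/20634 ≈ -1.7668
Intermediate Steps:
T(d, R) = 20 - 5*R
b(q, I) = 3175 - 79*I (b(q, I) = (-40 + I)*(-26 - 53) + (20 - 5*1) = (-40 + I)*(-79) + (20 - 5) = (3160 - 79*I) + 15 = 3175 - 79*I)
u/b(-114, -221) = -36457/(3175 - 79*(-221)) = -36457/(3175 + 17459) = -36457/20634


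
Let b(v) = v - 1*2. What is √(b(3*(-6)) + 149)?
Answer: √129 ≈ 11.358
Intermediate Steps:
b(v) = -2 + v (b(v) = v - 2 = -2 + v)
√(b(3*(-6)) + 149) = √((-2 + 3*(-6)) + 149) = √((-2 - 18) + 149) = √(-20 + 149) = √129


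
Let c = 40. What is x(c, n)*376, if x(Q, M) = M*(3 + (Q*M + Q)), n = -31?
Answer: 13952232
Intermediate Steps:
x(Q, M) = M*(3 + Q + M*Q) (x(Q, M) = M*(3 + (M*Q + Q)) = M*(3 + (Q + M*Q)) = M*(3 + Q + M*Q))
x(c, n)*376 = -31*(3 + 40 - 31*40)*376 = -31*(3 + 40 - 1240)*376 = -31*(-1197)*376 = 37107*376 = 13952232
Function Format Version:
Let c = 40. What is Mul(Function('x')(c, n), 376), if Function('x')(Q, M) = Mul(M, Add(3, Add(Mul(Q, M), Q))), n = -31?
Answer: 13952232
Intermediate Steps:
Function('x')(Q, M) = Mul(M, Add(3, Q, Mul(M, Q))) (Function('x')(Q, M) = Mul(M, Add(3, Add(Mul(M, Q), Q))) = Mul(M, Add(3, Add(Q, Mul(M, Q)))) = Mul(M, Add(3, Q, Mul(M, Q))))
Mul(Function('x')(c, n), 376) = Mul(Mul(-31, Add(3, 40, Mul(-31, 40))), 376) = Mul(Mul(-31, Add(3, 40, -1240)), 376) = Mul(Mul(-31, -1197), 376) = Mul(37107, 376) = 13952232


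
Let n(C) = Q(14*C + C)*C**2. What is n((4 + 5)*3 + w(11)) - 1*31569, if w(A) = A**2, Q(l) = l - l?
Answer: -31569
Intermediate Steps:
Q(l) = 0
n(C) = 0 (n(C) = 0*C**2 = 0)
n((4 + 5)*3 + w(11)) - 1*31569 = 0 - 1*31569 = 0 - 31569 = -31569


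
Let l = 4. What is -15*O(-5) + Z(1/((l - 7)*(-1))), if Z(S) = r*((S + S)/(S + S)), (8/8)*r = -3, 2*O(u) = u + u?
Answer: 72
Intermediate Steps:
O(u) = u (O(u) = (u + u)/2 = (2*u)/2 = u)
r = -3
Z(S) = -3 (Z(S) = -3*(S + S)/(S + S) = -3*2*S/(2*S) = -3*2*S*1/(2*S) = -3*1 = -3)
-15*O(-5) + Z(1/((l - 7)*(-1))) = -15*(-5) - 3 = 75 - 3 = 72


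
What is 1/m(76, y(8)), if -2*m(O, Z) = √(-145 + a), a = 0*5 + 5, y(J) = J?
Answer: I*√35/35 ≈ 0.16903*I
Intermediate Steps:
a = 5 (a = 0 + 5 = 5)
m(O, Z) = -I*√35 (m(O, Z) = -√(-145 + 5)/2 = -I*√35)
1/m(76, y(8)) = 1/(-I*√35) = I*√35/35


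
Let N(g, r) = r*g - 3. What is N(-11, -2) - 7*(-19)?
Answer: 152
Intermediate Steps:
N(g, r) = -3 + g*r (N(g, r) = g*r - 3 = -3 + g*r)
N(-11, -2) - 7*(-19) = (-3 - 11*(-2)) - 7*(-19) = (-3 + 22) + 133 = 19 + 133 = 152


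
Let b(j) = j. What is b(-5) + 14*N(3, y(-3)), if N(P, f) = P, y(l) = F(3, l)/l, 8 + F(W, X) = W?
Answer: 37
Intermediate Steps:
F(W, X) = -8 + W
y(l) = -5/l (y(l) = (-8 + 3)/l = -5/l)
b(-5) + 14*N(3, y(-3)) = -5 + 14*3 = -5 + 42 = 37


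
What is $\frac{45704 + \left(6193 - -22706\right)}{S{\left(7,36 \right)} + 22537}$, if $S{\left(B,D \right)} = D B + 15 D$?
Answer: $\frac{74603}{23329} \approx 3.1979$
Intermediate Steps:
$S{\left(B,D \right)} = 15 D + B D$ ($S{\left(B,D \right)} = B D + 15 D = 15 D + B D$)
$\frac{45704 + \left(6193 - -22706\right)}{S{\left(7,36 \right)} + 22537} = \frac{45704 + \left(6193 - -22706\right)}{36 \left(15 + 7\right) + 22537} = \frac{45704 + \left(6193 + 22706\right)}{36 \cdot 22 + 22537} = \frac{45704 + 28899}{792 + 22537} = \frac{74603}{23329}$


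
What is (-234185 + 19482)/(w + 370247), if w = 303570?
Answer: -214703/673817 ≈ -0.31864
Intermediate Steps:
(-234185 + 19482)/(w + 370247) = (-234185 + 19482)/(303570 + 370247) = -214703/673817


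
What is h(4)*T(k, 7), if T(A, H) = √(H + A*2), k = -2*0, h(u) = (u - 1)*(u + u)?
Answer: 24*√7 ≈ 63.498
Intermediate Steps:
h(u) = 2*u*(-1 + u) (h(u) = (-1 + u)*(2*u) = 2*u*(-1 + u))
k = 0
T(A, H) = √(H + 2*A)
h(4)*T(k, 7) = (2*4*(-1 + 4))*√(7 + 2*0) = (2*4*3)*√(7 + 0) = 24*√7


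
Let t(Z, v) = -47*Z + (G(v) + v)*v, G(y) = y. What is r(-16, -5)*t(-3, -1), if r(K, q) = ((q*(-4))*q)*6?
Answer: -85800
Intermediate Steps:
r(K, q) = -24*q² (r(K, q) = ((-4*q)*q)*6 = -4*q²*6 = -24*q²)
t(Z, v) = -47*Z + 2*v² (t(Z, v) = -47*Z + (v + v)*v = -47*Z + (2*v)*v = -47*Z + 2*v²)
r(-16, -5)*t(-3, -1) = (-24*(-5)²)*(-47*(-3) + 2*(-1)²) = (-24*25)*(141 + 2*1) = -600*(141 + 2) = -600*143 = -85800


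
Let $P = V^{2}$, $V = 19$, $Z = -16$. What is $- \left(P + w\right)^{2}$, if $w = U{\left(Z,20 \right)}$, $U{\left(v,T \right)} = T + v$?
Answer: $-133225$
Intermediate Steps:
$w = 4$ ($w = 20 - 16 = 4$)
$P = 361$ ($P = 19^{2} = 361$)
$- \left(P + w\right)^{2} = - \left(361 + 4\right)^{2} = - 365^{2} = \left(-1\right) 133225 = -133225$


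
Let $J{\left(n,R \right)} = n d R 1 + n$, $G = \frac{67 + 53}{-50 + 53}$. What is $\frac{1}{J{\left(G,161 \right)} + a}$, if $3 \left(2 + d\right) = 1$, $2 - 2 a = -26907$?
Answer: $\frac{6}{16567} \approx 0.00036217$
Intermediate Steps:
$G = 40$ ($G = \frac{120}{3} = 120 \cdot \frac{1}{3} = 40$)
$a = \frac{26909}{2}$ ($a = 1 - - \frac{26907}{2} = 1 + \frac{26907}{2} = \frac{26909}{2} \approx 13455.0$)
$d = - \frac{5}{3}$ ($d = -2 + \frac{1}{3} \cdot 1 = -2 + \frac{1}{3} = - \frac{5}{3} \approx -1.6667$)
$J{\left(n,R \right)} = n - \frac{5 R n}{3}$ ($J{\left(n,R \right)} = n \left(- \frac{5}{3}\right) R 1 + n = - \frac{5 n}{3} R 1 + n = - \frac{5 R n}{3} \cdot 1 + n = - \frac{5 R n}{3} + n = n - \frac{5 R n}{3}$)
$\frac{1}{J{\left(G,161 \right)} + a} = \frac{1}{\frac{1}{3} \cdot 40 \left(3 - 805\right) + \frac{26909}{2}} = \frac{1}{\frac{1}{3} \cdot 40 \left(-802\right) + \frac{26909}{2}} = \frac{1}{- \frac{32080}{3} + \frac{26909}{2}} = \frac{1}{\frac{16567}{6}} = \frac{6}{16567}$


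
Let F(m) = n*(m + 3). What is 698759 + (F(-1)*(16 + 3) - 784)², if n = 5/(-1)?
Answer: 1647435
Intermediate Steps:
n = -5 (n = 5*(-1) = -5)
F(m) = -15 - 5*m (F(m) = -5*(m + 3) = -5*(3 + m) = -15 - 5*m)
698759 + (F(-1)*(16 + 3) - 784)² = 698759 + ((-15 - 5*(-1))*(16 + 3) - 784)² = 698759 + ((-15 + 5)*19 - 784)² = 698759 + (-10*19 - 784)² = 698759 + (-190 - 784)² = 698759 + (-974)² = 698759 + 948676 = 1647435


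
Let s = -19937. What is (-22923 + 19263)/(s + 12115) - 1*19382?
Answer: -75801172/3911 ≈ -19382.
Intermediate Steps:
(-22923 + 19263)/(s + 12115) - 1*19382 = (-22923 + 19263)/(-19937 + 12115) - 1*19382 = -3660/(-7822) - 19382 = -3660*(-1/7822) - 19382 = 1830/3911 - 19382 = -75801172/3911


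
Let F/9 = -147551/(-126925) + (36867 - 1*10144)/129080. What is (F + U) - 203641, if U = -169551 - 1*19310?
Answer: -1286069267031861/3276695800 ≈ -3.9249e+5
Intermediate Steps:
U = -188861 (U = -169551 - 19310 = -188861)
F = 40387859739/3276695800 (F = 9*(-147551/(-126925) + (36867 - 1*10144)/129080) = 9*(-147551*(-1/126925) + (36867 - 10144)*(1/129080)) = 9*(147551/126925 + 26723*(1/129080)) = 9*(147551/126925 + 26723/129080) = 9*(4487539971/3276695800) = 40387859739/3276695800 ≈ 12.326)
(F + U) - 203641 = (40387859739/3276695800 - 188861) - 203641 = -618799657624061/3276695800 - 203641 = -1286069267031861/3276695800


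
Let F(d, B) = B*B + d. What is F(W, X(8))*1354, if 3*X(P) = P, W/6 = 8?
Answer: 671584/9 ≈ 74621.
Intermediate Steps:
W = 48 (W = 6*8 = 48)
X(P) = P/3
F(d, B) = d + B² (F(d, B) = B² + d = d + B²)
F(W, X(8))*1354 = (48 + ((⅓)*8)²)*1354 = (48 + (8/3)²)*1354 = (48 + 64/9)*1354 = (496/9)*1354 = 671584/9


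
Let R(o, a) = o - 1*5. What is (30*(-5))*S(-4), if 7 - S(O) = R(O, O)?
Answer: -2400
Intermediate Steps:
R(o, a) = -5 + o (R(o, a) = o - 5 = -5 + o)
S(O) = 12 - O (S(O) = 7 - (-5 + O) = 7 + (5 - O) = 12 - O)
(30*(-5))*S(-4) = (30*(-5))*(12 - 1*(-4)) = -150*(12 + 4) = -150*16 = -2400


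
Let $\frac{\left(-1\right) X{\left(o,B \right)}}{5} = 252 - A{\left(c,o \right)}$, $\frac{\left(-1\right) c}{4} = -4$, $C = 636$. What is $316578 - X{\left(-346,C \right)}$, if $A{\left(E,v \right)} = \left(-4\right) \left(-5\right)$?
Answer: $317738$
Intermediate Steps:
$c = 16$ ($c = \left(-4\right) \left(-4\right) = 16$)
$A{\left(E,v \right)} = 20$
$X{\left(o,B \right)} = -1160$ ($X{\left(o,B \right)} = - 5 \left(252 - 20\right) = \left(-5\right) 232 = -1160$)
$316578 - X{\left(-346,C \right)} = 316578 - -1160 = 316578 + 1160 = 317738$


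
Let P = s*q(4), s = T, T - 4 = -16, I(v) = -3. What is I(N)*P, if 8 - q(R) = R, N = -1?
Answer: 144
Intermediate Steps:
q(R) = 8 - R
T = -12 (T = 4 - 16 = -12)
s = -12
P = -48 (P = -12*(8 - 1*4) = -12*(8 - 4) = -12*4 = -48)
I(N)*P = -3*(-48) = 144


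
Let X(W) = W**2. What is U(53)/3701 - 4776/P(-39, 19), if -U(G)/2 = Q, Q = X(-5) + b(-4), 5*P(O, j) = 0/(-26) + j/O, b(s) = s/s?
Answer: 3446814332/70319 ≈ 49017.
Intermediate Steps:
b(s) = 1
P(O, j) = j/(5*O) (P(O, j) = (0/(-26) + j/O)/5 = (0*(-1/26) + j/O)/5 = (0 + j/O)/5 = (j/O)/5 = j/(5*O))
Q = 26 (Q = (-5)**2 + 1 = 25 + 1 = 26)
U(G) = -52 (U(G) = -2*26 = -52)
U(53)/3701 - 4776/P(-39, 19) = -52/3701 - 4776/((1/5)*19/(-39)) = -52*1/3701 - 4776/((1/5)*19*(-1/39)) = -52/3701 - 4776/(-19/195) = -52/3701 - 4776*(-195/19) = -52/3701 + 931320/19 = 3446814332/70319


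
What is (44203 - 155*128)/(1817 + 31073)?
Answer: 24363/32890 ≈ 0.74074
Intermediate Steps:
(44203 - 155*128)/(1817 + 31073) = (44203 - 19840)/32890 = 24363*(1/32890) = 24363/32890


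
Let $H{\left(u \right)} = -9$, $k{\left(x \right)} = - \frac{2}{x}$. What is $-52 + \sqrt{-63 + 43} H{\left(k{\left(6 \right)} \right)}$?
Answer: $-52 - 18 i \sqrt{5} \approx -52.0 - 40.249 i$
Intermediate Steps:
$-52 + \sqrt{-63 + 43} H{\left(k{\left(6 \right)} \right)} = -52 + \sqrt{-63 + 43} \left(-9\right) = -52 + \sqrt{-20} \left(-9\right) = -52 + 2 i \sqrt{5} \left(-9\right) = -52 - 18 i \sqrt{5}$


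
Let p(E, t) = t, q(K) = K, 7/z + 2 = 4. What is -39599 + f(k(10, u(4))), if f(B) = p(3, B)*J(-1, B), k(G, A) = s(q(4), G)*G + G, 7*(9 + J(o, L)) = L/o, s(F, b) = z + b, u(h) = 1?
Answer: -307353/7 ≈ -43908.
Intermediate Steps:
z = 7/2 (z = 7/(-2 + 4) = 7/2 ≈ 3.5000)
s(F, b) = 7/2 + b
J(o, L) = -9 + L/(7*o) (J(o, L) = -9 + (L/o)/7 = -9 + L/(7*o))
k(G, A) = G + G*(7/2 + G) (k(G, A) = (7/2 + G)*G + G = G*(7/2 + G) + G = G + G*(7/2 + G))
f(B) = B*(-9 - B/7) (f(B) = B*(-9 + (1/7)*B/(-1)) = B*(-9 + (1/7)*B*(-1)) = B*(-9 - B/7))
-39599 + f(k(10, u(4))) = -39599 + ((1/2)*10*(9 + 2*10))*(-63 - 10*(9 + 2*10)/2)/7 = -39599 + ((1/2)*10*(9 + 20))*(-63 - 10*(9 + 20)/2)/7 = -39599 + ((1/2)*10*29)*(-63 - 10*29/2)/7 = -39599 + (1/7)*145*(-63 - 1*145) = -39599 + (1/7)*145*(-63 - 145) = -39599 + (1/7)*145*(-208) = -39599 - 30160/7 = -307353/7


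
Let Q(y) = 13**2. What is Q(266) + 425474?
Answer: 425643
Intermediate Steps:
Q(y) = 169
Q(266) + 425474 = 169 + 425474 = 425643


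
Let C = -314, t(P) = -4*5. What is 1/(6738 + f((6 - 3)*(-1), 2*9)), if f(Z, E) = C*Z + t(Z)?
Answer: 1/7660 ≈ 0.00013055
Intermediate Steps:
t(P) = -20
f(Z, E) = -20 - 314*Z (f(Z, E) = -314*Z - 20 = -20 - 314*Z)
1/(6738 + f((6 - 3)*(-1), 2*9)) = 1/(6738 + (-20 - 314*(6 - 3)*(-1))) = 1/(6738 + (-20 - 942*(-1))) = 1/(6738 + (-20 - 314*(-3))) = 1/(6738 + (-20 + 942)) = 1/(6738 + 922) = 1/7660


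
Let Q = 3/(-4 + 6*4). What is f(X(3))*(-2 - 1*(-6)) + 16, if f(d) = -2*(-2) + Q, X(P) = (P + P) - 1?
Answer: 163/5 ≈ 32.600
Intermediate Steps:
X(P) = -1 + 2*P (X(P) = 2*P - 1 = -1 + 2*P)
Q = 3/20 (Q = 3/(-4 + 24) = 3/20 ≈ 0.15000)
f(d) = 83/20 (f(d) = -2*(-2) + 3/20 = 4 + 3/20 = 83/20)
f(X(3))*(-2 - 1*(-6)) + 16 = 83*(-2 - 1*(-6))/20 + 16 = 83*(-2 + 6)/20 + 16 = (83/20)*4 + 16 = 83/5 + 16 = 163/5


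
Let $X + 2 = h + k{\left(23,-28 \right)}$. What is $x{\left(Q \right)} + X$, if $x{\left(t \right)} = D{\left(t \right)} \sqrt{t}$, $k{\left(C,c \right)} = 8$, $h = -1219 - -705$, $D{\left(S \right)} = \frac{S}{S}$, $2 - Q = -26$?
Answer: $-508 + 2 \sqrt{7} \approx -502.71$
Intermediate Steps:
$Q = 28$ ($Q = 2 - -26 = 2 + 26 = 28$)
$D{\left(S \right)} = 1$
$h = -514$ ($h = -1219 + 705 = -514$)
$x{\left(t \right)} = \sqrt{t}$ ($x{\left(t \right)} = 1 \sqrt{t} = \sqrt{t}$)
$X = -508$ ($X = -2 + \left(-514 + 8\right) = -2 - 506 = -508$)
$x{\left(Q \right)} + X = \sqrt{28} - 508 = 2 \sqrt{7} - 508 = -508 + 2 \sqrt{7}$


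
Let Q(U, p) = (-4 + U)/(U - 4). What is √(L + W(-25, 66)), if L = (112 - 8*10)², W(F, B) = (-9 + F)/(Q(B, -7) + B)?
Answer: √4594458/67 ≈ 31.992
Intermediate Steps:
Q(U, p) = 1 (Q(U, p) = (-4 + U)/(-4 + U) = 1)
W(F, B) = (-9 + F)/(1 + B)
L = 1024 (L = (112 - 80)² = 32² = 1024)
√(L + W(-25, 66)) = √(1024 + (-9 - 25)/(1 + 66)) = √(1024 - 34/67) = √(68574/67) = √4594458/67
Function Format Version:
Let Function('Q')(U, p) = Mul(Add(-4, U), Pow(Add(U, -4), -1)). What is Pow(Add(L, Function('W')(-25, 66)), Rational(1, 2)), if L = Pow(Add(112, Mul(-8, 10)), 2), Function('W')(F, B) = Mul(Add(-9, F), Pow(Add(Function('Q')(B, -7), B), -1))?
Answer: Mul(Rational(1, 67), Pow(4594458, Rational(1, 2))) ≈ 31.992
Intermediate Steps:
Function('Q')(U, p) = 1 (Function('Q')(U, p) = Mul(Add(-4, U), Pow(Add(-4, U), -1)) = 1)
Function('W')(F, B) = Mul(Pow(Add(1, B), -1), Add(-9, F)) (Function('W')(F, B) = Mul(Add(-9, F), Pow(Add(1, B), -1)) = Mul(Pow(Add(1, B), -1), Add(-9, F)))
L = 1024 (L = Pow(Add(112, -80), 2) = Pow(32, 2) = 1024)
Pow(Add(L, Function('W')(-25, 66)), Rational(1, 2)) = Pow(Add(1024, Mul(Pow(Add(1, 66), -1), Add(-9, -25))), Rational(1, 2)) = Pow(Add(1024, Mul(Pow(67, -1), -34)), Rational(1, 2)) = Pow(Add(1024, Mul(Rational(1, 67), -34)), Rational(1, 2)) = Pow(Add(1024, Rational(-34, 67)), Rational(1, 2)) = Pow(Rational(68574, 67), Rational(1, 2)) = Mul(Rational(1, 67), Pow(4594458, Rational(1, 2)))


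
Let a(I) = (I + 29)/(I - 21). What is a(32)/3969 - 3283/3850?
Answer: -1858411/2182950 ≈ -0.85133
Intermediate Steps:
a(I) = (29 + I)/(-21 + I)
a(32)/3969 - 3283/3850 = ((29 + 32)/(-21 + 32))/3969 - 3283/3850 = (61/11)*(1/3969) - 3283*1/3850 = ((1/11)*61)*(1/3969) - 469/550 = (61/11)*(1/3969) - 469/550 = 61/43659 - 469/550 = -1858411/2182950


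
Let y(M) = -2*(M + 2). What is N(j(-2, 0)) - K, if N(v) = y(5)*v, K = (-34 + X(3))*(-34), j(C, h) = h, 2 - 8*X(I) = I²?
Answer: -4743/4 ≈ -1185.8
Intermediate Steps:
X(I) = ¼ - I²/8
y(M) = -4 - 2*M (y(M) = -2*(2 + M) = -4 - 2*M)
K = 4743/4 (K = (-34 + (¼ - ⅛*3²))*(-34) = (-34 + (¼ - ⅛*9))*(-34) = (-34 + (¼ - 9/8))*(-34) = (-34 - 7/8)*(-34) = -279/8*(-34) = 4743/4 ≈ 1185.8)
N(v) = -14*v (N(v) = (-4 - 2*5)*v = (-4 - 10)*v = -14*v)
N(j(-2, 0)) - K = -14*0 - 1*4743/4 = 0 - 4743/4 = -4743/4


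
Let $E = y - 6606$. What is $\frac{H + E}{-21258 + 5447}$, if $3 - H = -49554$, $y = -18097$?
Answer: $- \frac{24854}{15811} \approx -1.5719$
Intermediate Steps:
$H = 49557$ ($H = 3 - -49554 = 3 + 49554 = 49557$)
$E = -24703$ ($E = -18097 - 6606 = -24703$)
$\frac{H + E}{-21258 + 5447} = \frac{49557 - 24703}{-21258 + 5447} = \frac{24854}{-15811} = 24854 \left(- \frac{1}{15811}\right) = - \frac{24854}{15811}$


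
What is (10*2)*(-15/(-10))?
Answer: 30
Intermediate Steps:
(10*2)*(-15/(-10)) = 20*(-15*(-⅒)) = 20*(3/2) = 30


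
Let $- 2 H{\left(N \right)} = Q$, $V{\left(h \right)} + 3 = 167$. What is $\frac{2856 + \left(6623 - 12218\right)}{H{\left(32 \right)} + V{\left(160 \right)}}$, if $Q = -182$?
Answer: $- \frac{913}{85} \approx -10.741$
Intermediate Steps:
$V{\left(h \right)} = 164$ ($V{\left(h \right)} = -3 + 167 = 164$)
$H{\left(N \right)} = 91$ ($H{\left(N \right)} = \left(- \frac{1}{2}\right) \left(-182\right) = 91$)
$\frac{2856 + \left(6623 - 12218\right)}{H{\left(32 \right)} + V{\left(160 \right)}} = \frac{2856 + \left(6623 - 12218\right)}{91 + 164} = \frac{2856 - 5595}{255} = \left(-2739\right) \frac{1}{255} = - \frac{913}{85}$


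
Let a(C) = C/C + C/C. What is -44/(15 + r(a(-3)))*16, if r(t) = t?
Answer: -704/17 ≈ -41.412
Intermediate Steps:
a(C) = 2 (a(C) = 1 + 1 = 2)
-44/(15 + r(a(-3)))*16 = -44/(15 + 2)*16 = -44/17*16 = -(1/17)*44*16 = -44*16/17 = -1*704/17 = -704/17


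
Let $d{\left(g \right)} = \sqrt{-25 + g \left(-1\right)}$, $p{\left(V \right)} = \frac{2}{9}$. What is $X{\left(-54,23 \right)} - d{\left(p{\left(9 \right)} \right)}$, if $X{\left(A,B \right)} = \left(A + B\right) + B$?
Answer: $-8 - \frac{i \sqrt{227}}{3} \approx -8.0 - 5.0222 i$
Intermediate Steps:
$X{\left(A,B \right)} = A + 2 B$
$p{\left(V \right)} = \frac{2}{9}$ ($p{\left(V \right)} = 2 \cdot \frac{1}{9} = \frac{2}{9}$)
$d{\left(g \right)} = \sqrt{-25 - g}$
$X{\left(-54,23 \right)} - d{\left(p{\left(9 \right)} \right)} = \left(-54 + 2 \cdot 23\right) - \sqrt{-25 - \frac{2}{9}} = \left(-54 + 46\right) - \sqrt{-25 - \frac{2}{9}} = -8 - \sqrt{- \frac{227}{9}} = -8 - \frac{i \sqrt{227}}{3}$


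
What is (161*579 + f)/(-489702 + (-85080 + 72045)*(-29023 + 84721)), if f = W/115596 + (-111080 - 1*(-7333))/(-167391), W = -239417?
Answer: -3181189419247/24793356211303056 ≈ -0.00012831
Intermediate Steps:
f = -49530005/34126508 (f = -239417/115596 + (-111080 - 1*(-7333))/(-167391) = -239417*1/115596 + (-111080 + 7333)*(-1/167391) = -239417/115596 - 103747*(-1/167391) = -239417/115596 + 14821/23913 = -49530005/34126508 ≈ -1.4514)
(161*579 + f)/(-489702 + (-85080 + 72045)*(-29023 + 84721)) = (161*579 - 49530005/34126508)/(-489702 + (-85080 + 72045)*(-29023 + 84721)) = (93219 - 49530005/34126508)/(-489702 - 13035*55698) = 3181189419247/(34126508*(-489702 - 726023430)) = (3181189419247/34126508)/(-726513132) = (3181189419247/34126508)*(-1/726513132) = -3181189419247/24793356211303056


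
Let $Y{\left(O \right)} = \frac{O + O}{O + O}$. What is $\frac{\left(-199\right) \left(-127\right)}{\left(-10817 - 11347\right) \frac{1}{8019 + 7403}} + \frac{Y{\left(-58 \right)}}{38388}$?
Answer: $- \frac{415614299049}{23634212} \approx -17585.0$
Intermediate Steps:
$Y{\left(O \right)} = 1$ ($Y{\left(O \right)} = \frac{2 O}{2 O} = 2 O \frac{1}{2 O} = 1$)
$\frac{\left(-199\right) \left(-127\right)}{\left(-10817 - 11347\right) \frac{1}{8019 + 7403}} + \frac{Y{\left(-58 \right)}}{38388} = \frac{\left(-199\right) \left(-127\right)}{\left(-10817 - 11347\right) \frac{1}{8019 + 7403}} + 1 \cdot \frac{1}{38388} = \frac{25273}{\left(-22164\right) \frac{1}{15422}} + 1 \cdot \frac{1}{38388} = \frac{25273}{\left(-22164\right) \frac{1}{15422}} + \frac{1}{38388} = \frac{25273}{- \frac{11082}{7711}} + \frac{1}{38388} = 25273 \left(- \frac{7711}{11082}\right) + \frac{1}{38388} = - \frac{194880103}{11082} + \frac{1}{38388} = - \frac{415614299049}{23634212}$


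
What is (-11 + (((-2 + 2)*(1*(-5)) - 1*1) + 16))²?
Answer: 16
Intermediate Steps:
(-11 + (((-2 + 2)*(1*(-5)) - 1*1) + 16))² = (-11 + ((0*(-5) - 1) + 16))² = (-11 + ((0 - 1) + 16))² = (-11 + (-1 + 16))² = (-11 + 15)² = 4² = 16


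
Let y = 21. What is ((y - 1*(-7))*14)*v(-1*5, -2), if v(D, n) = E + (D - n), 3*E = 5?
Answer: -1568/3 ≈ -522.67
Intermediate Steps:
E = 5/3 (E = (⅓)*5 = 5/3 ≈ 1.6667)
v(D, n) = 5/3 + D - n (v(D, n) = 5/3 + (D - n) = 5/3 + D - n)
((y - 1*(-7))*14)*v(-1*5, -2) = ((21 - 1*(-7))*14)*(5/3 - 1*5 - 1*(-2)) = ((21 + 7)*14)*(5/3 - 5 + 2) = (28*14)*(-4/3) = 392*(-4/3) = -1568/3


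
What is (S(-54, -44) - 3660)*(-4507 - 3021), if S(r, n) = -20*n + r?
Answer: 21334352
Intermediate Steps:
S(r, n) = r - 20*n
(S(-54, -44) - 3660)*(-4507 - 3021) = ((-54 - 20*(-44)) - 3660)*(-4507 - 3021) = ((-54 + 880) - 3660)*(-7528) = (826 - 3660)*(-7528) = -2834*(-7528) = 21334352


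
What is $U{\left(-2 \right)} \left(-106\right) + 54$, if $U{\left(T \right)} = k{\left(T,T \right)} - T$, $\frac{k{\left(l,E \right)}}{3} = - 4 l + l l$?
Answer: $-3974$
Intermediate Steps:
$k{\left(l,E \right)} = - 12 l + 3 l^{2}$ ($k{\left(l,E \right)} = 3 \left(- 4 l + l l\right) = 3 \left(- 4 l + l^{2}\right) = 3 \left(l^{2} - 4 l\right) = - 12 l + 3 l^{2}$)
$U{\left(T \right)} = - T + 3 T \left(-4 + T\right)$ ($U{\left(T \right)} = 3 T \left(-4 + T\right) - T = - T + 3 T \left(-4 + T\right)$)
$U{\left(-2 \right)} \left(-106\right) + 54 = - 2 \left(-13 + 3 \left(-2\right)\right) \left(-106\right) + 54 = - 2 \left(-13 - 6\right) \left(-106\right) + 54 = \left(-2\right) \left(-19\right) \left(-106\right) + 54 = 38 \left(-106\right) + 54 = -4028 + 54 = -3974$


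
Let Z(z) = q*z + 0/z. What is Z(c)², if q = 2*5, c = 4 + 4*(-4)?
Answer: 14400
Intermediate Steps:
c = -12 (c = 4 - 16 = -12)
q = 10
Z(z) = 10*z (Z(z) = 10*z + 0/z = 10*z + 0 = 10*z)
Z(c)² = (10*(-12))² = (-120)² = 14400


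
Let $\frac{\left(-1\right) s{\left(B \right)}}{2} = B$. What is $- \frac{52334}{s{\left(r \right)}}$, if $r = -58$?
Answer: $- \frac{26167}{58} \approx -451.16$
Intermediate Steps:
$s{\left(B \right)} = - 2 B$
$- \frac{52334}{s{\left(r \right)}} = - \frac{52334}{\left(-2\right) \left(-58\right)} = - \frac{52334}{116} = \left(-52334\right) \frac{1}{116} = - \frac{26167}{58}$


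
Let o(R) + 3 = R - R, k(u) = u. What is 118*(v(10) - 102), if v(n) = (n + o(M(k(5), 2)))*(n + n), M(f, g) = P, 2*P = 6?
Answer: 4484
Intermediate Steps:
P = 3 (P = (½)*6 = 3)
M(f, g) = 3
o(R) = -3 (o(R) = -3 + (R - R) = -3 + 0 = -3)
v(n) = 2*n*(-3 + n) (v(n) = (n - 3)*(n + n) = (-3 + n)*(2*n) = 2*n*(-3 + n))
118*(v(10) - 102) = 118*(2*10*(-3 + 10) - 102) = 118*(2*10*7 - 102) = 118*(140 - 102) = 118*38 = 4484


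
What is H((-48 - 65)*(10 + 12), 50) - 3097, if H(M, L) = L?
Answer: -3047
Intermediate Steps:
H((-48 - 65)*(10 + 12), 50) - 3097 = 50 - 3097 = -3047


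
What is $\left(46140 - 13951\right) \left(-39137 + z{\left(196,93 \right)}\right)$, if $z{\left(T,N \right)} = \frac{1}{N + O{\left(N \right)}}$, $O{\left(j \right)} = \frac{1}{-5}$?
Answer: $- \frac{584538173407}{464} \approx -1.2598 \cdot 10^{9}$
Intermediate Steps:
$O{\left(j \right)} = - \frac{1}{5}$
$z{\left(T,N \right)} = \frac{1}{- \frac{1}{5} + N}$ ($z{\left(T,N \right)} = \frac{1}{N - \frac{1}{5}} = \frac{1}{- \frac{1}{5} + N}$)
$\left(46140 - 13951\right) \left(-39137 + z{\left(196,93 \right)}\right) = \left(46140 - 13951\right) \left(-39137 + \frac{5}{-1 + 5 \cdot 93}\right) = 32189 \left(-39137 + \frac{5}{-1 + 465}\right) = 32189 \left(-39137 + \frac{5}{464}\right) = 32189 \left(- \frac{18159563}{464}\right) = - \frac{584538173407}{464}$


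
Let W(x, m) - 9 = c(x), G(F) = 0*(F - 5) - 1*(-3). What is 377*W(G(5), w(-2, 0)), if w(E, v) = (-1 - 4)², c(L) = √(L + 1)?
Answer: 4147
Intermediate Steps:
c(L) = √(1 + L)
G(F) = 3 (G(F) = 0*(-5 + F) + 3 = 0 + 3 = 3)
w(E, v) = 25 (w(E, v) = (-5)² = 25)
W(x, m) = 9 + √(1 + x)
377*W(G(5), w(-2, 0)) = 377*(9 + √(1 + 3)) = 377*(9 + √4) = 377*(9 + 2) = 377*11 = 4147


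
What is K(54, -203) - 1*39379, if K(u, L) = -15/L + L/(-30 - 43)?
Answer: -583515097/14819 ≈ -39376.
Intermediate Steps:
K(u, L) = -15/L - L/73 (K(u, L) = -15/L + L/(-73) = -15/L + L*(-1/73) = -15/L - L/73)
K(54, -203) - 1*39379 = (-15/(-203) - 1/73*(-203)) - 1*39379 = (-15*(-1/203) + 203/73) - 39379 = (15/203 + 203/73) - 39379 = 42304/14819 - 39379 = -583515097/14819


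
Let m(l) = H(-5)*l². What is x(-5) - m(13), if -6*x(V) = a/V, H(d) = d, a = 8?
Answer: 12679/15 ≈ 845.27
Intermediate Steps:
m(l) = -5*l²
x(V) = -4/(3*V)
x(-5) - m(13) = -4/3/(-5) - (-5)*13² = -4/3*(-⅕) - (-5)*169 = 4/15 - 1*(-845) = 4/15 + 845 = 12679/15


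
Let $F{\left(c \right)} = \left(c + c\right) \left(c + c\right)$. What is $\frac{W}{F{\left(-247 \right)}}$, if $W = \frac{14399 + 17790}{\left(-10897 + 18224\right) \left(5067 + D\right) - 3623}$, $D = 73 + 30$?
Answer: $\frac{32189}{9243343518812} \approx 3.4824 \cdot 10^{-9}$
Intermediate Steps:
$D = 103$
$W = \frac{32189}{37876967}$ ($W = \frac{14399 + 17790}{\left(-10897 + 18224\right) \left(5067 + 103\right) - 3623} = \frac{32189}{7327 \cdot 5170 - 3623} = \frac{32189}{37880590 - 3623} = \frac{32189}{37876967} \approx 0.00084983$)
$F{\left(c \right)} = 4 c^{2}$ ($F{\left(c \right)} = 2 c 2 c = 4 c^{2}$)
$\frac{W}{F{\left(-247 \right)}} = \frac{32189}{37876967 \cdot 4 \left(-247\right)^{2}} = \frac{32189}{37876967 \cdot 4 \cdot 61009} = \frac{32189}{37876967 \cdot 244036} = \frac{32189}{37876967} \cdot \frac{1}{244036} = \frac{32189}{9243343518812}$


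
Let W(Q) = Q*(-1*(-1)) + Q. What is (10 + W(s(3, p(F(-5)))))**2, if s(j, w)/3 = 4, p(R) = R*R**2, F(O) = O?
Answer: 1156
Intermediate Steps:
p(R) = R**3
s(j, w) = 12 (s(j, w) = 3*4 = 12)
W(Q) = 2*Q (W(Q) = Q*1 + Q = Q + Q = 2*Q)
(10 + W(s(3, p(F(-5)))))**2 = (10 + 2*12)**2 = (10 + 24)**2 = 34**2 = 1156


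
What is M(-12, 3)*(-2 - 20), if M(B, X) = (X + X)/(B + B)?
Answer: 11/2 ≈ 5.5000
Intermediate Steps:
M(B, X) = X/B (M(B, X) = (2*X)/((2*B)) = (2*X)*(1/(2*B)) = X/B)
M(-12, 3)*(-2 - 20) = (3/(-12))*(-2 - 20) = (3*(-1/12))*(-22) = -1/4*(-22) = 11/2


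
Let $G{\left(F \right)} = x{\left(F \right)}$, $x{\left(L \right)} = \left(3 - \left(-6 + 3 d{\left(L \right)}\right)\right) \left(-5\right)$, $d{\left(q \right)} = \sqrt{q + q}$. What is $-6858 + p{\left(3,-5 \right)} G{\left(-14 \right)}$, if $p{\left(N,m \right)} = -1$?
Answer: $-6813 - 30 i \sqrt{7} \approx -6813.0 - 79.373 i$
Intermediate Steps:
$d{\left(q \right)} = \sqrt{2} \sqrt{q}$ ($d{\left(q \right)} = \sqrt{2 q} = \sqrt{2} \sqrt{q}$)
$x{\left(L \right)} = -45 + 15 \sqrt{2} \sqrt{L}$ ($x{\left(L \right)} = \left(3 - \left(-6 + 3 \sqrt{2} \sqrt{L}\right)\right) \left(-5\right) = \left(9 - 3 \sqrt{2} \sqrt{L}\right) \left(-5\right) = -45 + 15 \sqrt{2} \sqrt{L}$)
$G{\left(F \right)} = -45 + 15 \sqrt{2} \sqrt{F}$
$-6858 + p{\left(3,-5 \right)} G{\left(-14 \right)} = -6858 - \left(-45 + 15 \sqrt{2} \sqrt{-14}\right) = -6858 - \left(-45 + 15 \sqrt{2} i \sqrt{14}\right) = -6858 - \left(-45 + 30 i \sqrt{7}\right) = -6858 + \left(45 - 30 i \sqrt{7}\right) = -6813 - 30 i \sqrt{7}$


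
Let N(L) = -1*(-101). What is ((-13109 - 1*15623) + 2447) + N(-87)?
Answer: -26184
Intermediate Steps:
N(L) = 101
((-13109 - 1*15623) + 2447) + N(-87) = ((-13109 - 1*15623) + 2447) + 101 = ((-13109 - 15623) + 2447) + 101 = (-28732 + 2447) + 101 = -26285 + 101 = -26184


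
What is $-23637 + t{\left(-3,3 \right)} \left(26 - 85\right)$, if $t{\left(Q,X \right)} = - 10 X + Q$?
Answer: $-21690$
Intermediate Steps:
$t{\left(Q,X \right)} = Q - 10 X$
$-23637 + t{\left(-3,3 \right)} \left(26 - 85\right) = -23637 + \left(-3 - 30\right) \left(26 - 85\right) = -23637 + \left(-3 - 30\right) \left(-59\right) = -23637 - -1947 = -23637 + 1947 = -21690$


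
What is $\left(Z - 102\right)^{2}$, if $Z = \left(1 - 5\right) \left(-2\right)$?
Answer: $8836$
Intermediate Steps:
$Z = 8$ ($Z = \left(-4\right) \left(-2\right) = 8$)
$\left(Z - 102\right)^{2} = \left(8 - 102\right)^{2} = \left(-94\right)^{2} = 8836$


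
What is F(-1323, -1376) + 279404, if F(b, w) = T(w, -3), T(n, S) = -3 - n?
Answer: 280777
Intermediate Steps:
F(b, w) = -3 - w
F(-1323, -1376) + 279404 = (-3 - 1*(-1376)) + 279404 = (-3 + 1376) + 279404 = 1373 + 279404 = 280777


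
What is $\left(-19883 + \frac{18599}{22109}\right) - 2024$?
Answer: $- \frac{484323264}{22109} \approx -21906.0$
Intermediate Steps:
$\left(-19883 + \frac{18599}{22109}\right) - 2024 = - \frac{439574648}{22109} - 2024 = - \frac{484323264}{22109}$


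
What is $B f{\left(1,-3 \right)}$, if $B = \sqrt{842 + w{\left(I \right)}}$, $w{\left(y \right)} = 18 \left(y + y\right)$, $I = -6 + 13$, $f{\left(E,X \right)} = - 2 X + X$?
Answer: $3 \sqrt{1094} \approx 99.227$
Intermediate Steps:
$f{\left(E,X \right)} = - X$
$I = 7$
$w{\left(y \right)} = 36 y$ ($w{\left(y \right)} = 18 \cdot 2 y = 36 y$)
$B = \sqrt{1094}$ ($B = \sqrt{842 + 36 \cdot 7} = \sqrt{842 + 252} = \sqrt{1094} \approx 33.076$)
$B f{\left(1,-3 \right)} = \sqrt{1094} \left(\left(-1\right) \left(-3\right)\right) = \sqrt{1094} \cdot 3 = 3 \sqrt{1094}$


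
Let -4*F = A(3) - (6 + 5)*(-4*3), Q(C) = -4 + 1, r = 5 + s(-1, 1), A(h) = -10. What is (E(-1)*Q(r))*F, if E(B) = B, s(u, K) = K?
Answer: -183/2 ≈ -91.500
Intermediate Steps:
r = 6 (r = 5 + 1 = 6)
Q(C) = -3
F = -61/2 (F = -(-10 - (6 + 5)*(-4*3))/4 = -(-10 - 11*(-12))/4 = -(-10 - 1*(-132))/4 = -(-10 + 132)/4 = -¼*122 = -61/2 ≈ -30.500)
(E(-1)*Q(r))*F = -1*(-3)*(-61/2) = 3*(-61/2) = -183/2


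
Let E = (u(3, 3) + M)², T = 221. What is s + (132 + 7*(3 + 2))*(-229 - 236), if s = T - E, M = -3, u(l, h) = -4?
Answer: -77483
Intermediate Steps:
E = 49 (E = (-4 - 3)² = (-7)² = 49)
s = 172 (s = 221 - 1*49 = 221 - 49 = 172)
s + (132 + 7*(3 + 2))*(-229 - 236) = 172 + (132 + 7*(3 + 2))*(-229 - 236) = 172 + (132 + 7*5)*(-465) = 172 + (132 + 35)*(-465) = 172 + 167*(-465) = 172 - 77655 = -77483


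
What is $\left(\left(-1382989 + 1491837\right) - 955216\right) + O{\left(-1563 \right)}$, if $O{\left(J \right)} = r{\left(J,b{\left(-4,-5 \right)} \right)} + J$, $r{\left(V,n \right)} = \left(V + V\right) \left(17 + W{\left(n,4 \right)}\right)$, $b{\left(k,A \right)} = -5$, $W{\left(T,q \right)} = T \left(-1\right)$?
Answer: $-916703$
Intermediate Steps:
$W{\left(T,q \right)} = - T$
$r{\left(V,n \right)} = 2 V \left(17 - n\right)$ ($r{\left(V,n \right)} = \left(V + V\right) \left(17 - n\right) = 2 V \left(17 - n\right)$)
$O{\left(J \right)} = 45 J$ ($O{\left(J \right)} = 2 J \left(17 - -5\right) + J = 2 J \left(17 + 5\right) + J = 2 J 22 + J = 44 J + J = 45 J$)
$\left(\left(-1382989 + 1491837\right) - 955216\right) + O{\left(-1563 \right)} = \left(\left(-1382989 + 1491837\right) - 955216\right) + 45 \left(-1563\right) = \left(108848 - 955216\right) - 70335 = -846368 - 70335 = -916703$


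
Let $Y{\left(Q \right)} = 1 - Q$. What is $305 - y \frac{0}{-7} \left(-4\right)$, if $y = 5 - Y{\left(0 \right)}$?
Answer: $305$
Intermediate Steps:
$y = 4$ ($y = 5 - \left(1 - 0\right) = 5 - \left(1 + 0\right) = 5 - 1 = 4$)
$305 - y \frac{0}{-7} \left(-4\right) = 305 - 4 \frac{0}{-7} \left(-4\right) = 305 - 4 \cdot 0 \left(- \frac{1}{7}\right) \left(-4\right) = 305 - 4 \cdot 0 \left(-4\right) = 305 - 0 \left(-4\right) = 305 - 0 = 305 + 0 = 305$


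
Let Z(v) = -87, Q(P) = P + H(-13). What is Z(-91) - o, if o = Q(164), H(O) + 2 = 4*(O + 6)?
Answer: -221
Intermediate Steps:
H(O) = 22 + 4*O (H(O) = -2 + 4*(O + 6) = -2 + 4*(6 + O) = -2 + (24 + 4*O) = 22 + 4*O)
Q(P) = -30 + P (Q(P) = P + (22 + 4*(-13)) = P + (22 - 52) = P - 30 = -30 + P)
o = 134 (o = -30 + 164 = 134)
Z(-91) - o = -87 - 1*134 = -87 - 134 = -221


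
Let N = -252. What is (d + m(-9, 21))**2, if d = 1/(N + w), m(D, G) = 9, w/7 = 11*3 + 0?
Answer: 35344/441 ≈ 80.145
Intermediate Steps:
w = 231 (w = 7*(11*3 + 0) = 7*(33 + 0) = 7*33 = 231)
d = -1/21 (d = 1/(-252 + 231) = 1/(-21) = -1/21 ≈ -0.047619)
(d + m(-9, 21))**2 = (-1/21 + 9)**2 = (188/21)**2 = 35344/441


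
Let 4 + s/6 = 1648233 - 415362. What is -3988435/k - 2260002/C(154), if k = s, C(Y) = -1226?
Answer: 8356400746547/4534484826 ≈ 1842.9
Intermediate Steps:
s = 7397202 (s = -24 + 6*(1648233 - 415362) = -24 + 6*1232871 = -24 + 7397226 = 7397202)
k = 7397202
-3988435/k - 2260002/C(154) = -3988435/7397202 - 2260002/(-1226) = -3988435*1/7397202 - 2260002*(-1/1226) = -3988435/7397202 + 1130001/613 = 8356400746547/4534484826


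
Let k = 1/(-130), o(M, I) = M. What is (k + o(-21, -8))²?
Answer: 7458361/16900 ≈ 441.32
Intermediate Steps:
k = -1/130 ≈ -0.0076923
(k + o(-21, -8))² = (-1/130 - 21)² = (-2731/130)² = 7458361/16900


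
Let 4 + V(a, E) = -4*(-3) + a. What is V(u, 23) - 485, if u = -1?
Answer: -478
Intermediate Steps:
V(a, E) = 8 + a (V(a, E) = -4 + (-4*(-3) + a) = -4 + (12 + a) = 8 + a)
V(u, 23) - 485 = (8 - 1) - 485 = 7 - 485 = -478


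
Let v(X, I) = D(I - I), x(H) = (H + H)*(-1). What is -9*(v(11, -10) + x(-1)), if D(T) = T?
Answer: -18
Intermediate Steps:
x(H) = -2*H (x(H) = (2*H)*(-1) = -2*H)
v(X, I) = 0 (v(X, I) = I - I = 0)
-9*(v(11, -10) + x(-1)) = -9*(0 - 2*(-1)) = -9*(0 + 2) = -9*2 = -18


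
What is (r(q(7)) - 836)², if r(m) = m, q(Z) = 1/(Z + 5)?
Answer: 100620961/144 ≈ 6.9876e+5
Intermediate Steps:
q(Z) = 1/(5 + Z)
(r(q(7)) - 836)² = (1/(5 + 7) - 836)² = (1/12 - 836)² = (-10031/12)² = 100620961/144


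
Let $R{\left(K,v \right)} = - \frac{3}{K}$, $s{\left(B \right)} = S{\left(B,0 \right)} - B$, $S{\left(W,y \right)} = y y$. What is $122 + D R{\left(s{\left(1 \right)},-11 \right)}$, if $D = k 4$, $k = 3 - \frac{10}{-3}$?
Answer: $198$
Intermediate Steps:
$S{\left(W,y \right)} = y^{2}$
$k = \frac{19}{3}$ ($k = 3 - - \frac{10}{3} = 3 + \frac{10}{3} = \frac{19}{3} \approx 6.3333$)
$s{\left(B \right)} = - B$ ($s{\left(B \right)} = 0^{2} - B = 0 - B = - B$)
$D = \frac{76}{3}$ ($D = \frac{19}{3} \cdot 4 = \frac{76}{3} \approx 25.333$)
$122 + D R{\left(s{\left(1 \right)},-11 \right)} = 122 + \frac{76 \left(- \frac{3}{\left(-1\right) 1}\right)}{3} = 122 + \frac{76 \left(- \frac{3}{-1}\right)}{3} = 122 + \frac{76 \left(\left(-3\right) \left(-1\right)\right)}{3} = 122 + \frac{76}{3} \cdot 3 = 122 + 76 = 198$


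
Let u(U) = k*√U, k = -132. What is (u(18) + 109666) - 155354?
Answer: -45688 - 396*√2 ≈ -46248.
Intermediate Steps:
u(U) = -132*√U
(u(18) + 109666) - 155354 = (-396*√2 + 109666) - 155354 = (109666 - 396*√2) - 155354 = -45688 - 396*√2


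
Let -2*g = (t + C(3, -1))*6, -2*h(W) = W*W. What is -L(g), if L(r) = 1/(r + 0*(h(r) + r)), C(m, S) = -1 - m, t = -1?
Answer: -1/15 ≈ -0.066667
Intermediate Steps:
h(W) = -W**2/2 (h(W) = -W*W/2 = -W**2/2)
g = 15 (g = -(-1 + (-1 - 1*3))*6/2 = -(-1 + (-1 - 3))*6/2 = -(-1 - 4)*6/2 = -(-5)*6/2 = -1/2*(-30) = 15)
L(r) = 1/r (L(r) = 1/(r + 0*(-r**2/2 + r)) = 1/(r + 0*(r - r**2/2)) = 1/(r + 0) = 1/r)
-L(g) = -1/15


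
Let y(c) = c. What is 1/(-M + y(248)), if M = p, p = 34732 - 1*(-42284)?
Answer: -1/76768 ≈ -1.3026e-5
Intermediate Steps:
p = 77016 (p = 34732 + 42284 = 77016)
M = 77016
1/(-M + y(248)) = 1/(-1*77016 + 248) = 1/(-77016 + 248) = 1/(-76768) = -1/76768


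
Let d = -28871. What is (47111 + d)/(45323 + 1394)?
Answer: 18240/46717 ≈ 0.39044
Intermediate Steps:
(47111 + d)/(45323 + 1394) = (47111 - 28871)/(45323 + 1394) = 18240/46717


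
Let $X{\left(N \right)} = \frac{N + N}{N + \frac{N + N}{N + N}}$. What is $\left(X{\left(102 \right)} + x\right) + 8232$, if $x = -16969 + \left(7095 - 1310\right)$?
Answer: $- \frac{303852}{103} \approx -2950.0$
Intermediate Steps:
$X{\left(N \right)} = \frac{2 N}{1 + N}$ ($X{\left(N \right)} = \frac{2 N}{N + \frac{2 N}{2 N}} = \frac{2 N}{N + 2 N \frac{1}{2 N}} = \frac{2 N}{N + 1} = \frac{2 N}{1 + N}$)
$x = -11184$ ($x = -16969 + \left(7095 - 1310\right) = -16969 + 5785 = -11184$)
$\left(X{\left(102 \right)} + x\right) + 8232 = \left(2 \cdot 102 \frac{1}{1 + 102} - 11184\right) + 8232 = \left(2 \cdot 102 \cdot \frac{1}{103} - 11184\right) + 8232 = \left(\frac{204}{103} - 11184\right) + 8232 = - \frac{1151748}{103} + 8232 = - \frac{303852}{103}$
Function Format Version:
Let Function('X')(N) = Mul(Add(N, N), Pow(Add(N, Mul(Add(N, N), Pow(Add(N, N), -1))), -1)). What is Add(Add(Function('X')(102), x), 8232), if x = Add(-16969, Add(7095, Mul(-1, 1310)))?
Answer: Rational(-303852, 103) ≈ -2950.0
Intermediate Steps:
Function('X')(N) = Mul(2, N, Pow(Add(1, N), -1)) (Function('X')(N) = Mul(Mul(2, N), Pow(Add(N, Mul(Mul(2, N), Pow(Mul(2, N), -1))), -1)) = Mul(Mul(2, N), Pow(Add(N, Mul(Mul(2, N), Mul(Rational(1, 2), Pow(N, -1)))), -1)) = Mul(Mul(2, N), Pow(Add(N, 1), -1)) = Mul(Mul(2, N), Pow(Add(1, N), -1)) = Mul(2, N, Pow(Add(1, N), -1)))
x = -11184 (x = Add(-16969, Add(7095, -1310)) = Add(-16969, 5785) = -11184)
Add(Add(Function('X')(102), x), 8232) = Add(Add(Mul(2, 102, Pow(Add(1, 102), -1)), -11184), 8232) = Add(Add(Mul(2, 102, Pow(103, -1)), -11184), 8232) = Add(Add(Mul(2, 102, Rational(1, 103)), -11184), 8232) = Add(Add(Rational(204, 103), -11184), 8232) = Add(Rational(-1151748, 103), 8232) = Rational(-303852, 103)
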